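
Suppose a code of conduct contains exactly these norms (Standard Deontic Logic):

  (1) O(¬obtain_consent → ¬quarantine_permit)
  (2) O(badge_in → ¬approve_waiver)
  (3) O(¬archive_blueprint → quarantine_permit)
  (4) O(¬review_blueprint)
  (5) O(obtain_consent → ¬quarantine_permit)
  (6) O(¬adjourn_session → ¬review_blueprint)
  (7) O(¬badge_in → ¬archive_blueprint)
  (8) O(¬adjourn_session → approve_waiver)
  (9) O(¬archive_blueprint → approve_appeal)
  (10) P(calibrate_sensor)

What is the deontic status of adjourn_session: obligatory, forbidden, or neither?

Obligatory

Premises 1 and 5 are O(¬obtain_consent → ¬quarantine_permit) and O(obtain_consent → ¬quarantine_permit); every ideal world satisfies ¬obtain_consent or obtain_consent, so in either case ¬quarantine_permit holds — hence O(¬quarantine_permit).
Premise 3, O(¬archive_blueprint → quarantine_permit), contraposes to O(¬quarantine_permit → archive_blueprint); with O(¬quarantine_permit) we get O(archive_blueprint).
Premise 7 is O(¬badge_in → ¬archive_blueprint); contrapositively O(archive_blueprint → badge_in). Since O(archive_blueprint) holds, K gives O(badge_in).
From O(badge_in) and premise 2, O(badge_in → ¬approve_waiver), we obtain O(¬approve_waiver).
Premise 8, O(¬adjourn_session → approve_waiver), contraposes to O(¬approve_waiver → adjourn_session); with O(¬approve_waiver) we get O(adjourn_session).
Premises 4, 6, 9, 10 do not contribute to this derivation.
Hence adjourn_session is obligatory.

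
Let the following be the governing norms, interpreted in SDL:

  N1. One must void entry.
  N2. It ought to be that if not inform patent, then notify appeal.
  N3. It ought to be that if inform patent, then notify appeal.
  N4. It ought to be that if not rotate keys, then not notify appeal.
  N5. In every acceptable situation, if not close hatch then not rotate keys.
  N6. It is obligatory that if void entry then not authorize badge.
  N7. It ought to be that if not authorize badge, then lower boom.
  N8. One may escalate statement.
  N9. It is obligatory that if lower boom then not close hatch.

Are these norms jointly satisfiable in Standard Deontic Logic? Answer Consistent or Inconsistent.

Inconsistent

By case analysis on inform_patent: premise 3 gives O(inform_patent → notify_appeal) and premise 2 gives O(¬inform_patent → notify_appeal), so O(notify_appeal) either way.
Premise 4, O(¬rotate_keys → ¬notify_appeal), contraposes to O(notify_appeal → rotate_keys); with O(notify_appeal) we get O(rotate_keys).
The contrapositive of premise 5 (O(¬close_hatch → ¬rotate_keys)) is O(rotate_keys → close_hatch), and O(rotate_keys) is already established, so O(close_hatch).
The contrapositive of premise 9 (O(lower_boom → ¬close_hatch)) is O(close_hatch → ¬lower_boom), and O(close_hatch) is already established, so O(¬lower_boom).
Premise 7 is O(¬authorize_badge → lower_boom); contrapositively O(¬lower_boom → authorize_badge). Since O(¬lower_boom) holds, K gives O(authorize_badge).
Premise 6 is O(void_entry → ¬authorize_badge); contrapositively O(authorize_badge → ¬void_entry). Since O(authorize_badge) holds, K gives O(¬void_entry).
Yet premise 1 states O(void_entry).
We now have both O(¬void_entry) and O(void_entry) — void_entry is simultaneously obligatory and forbidden, violating the D-axiom.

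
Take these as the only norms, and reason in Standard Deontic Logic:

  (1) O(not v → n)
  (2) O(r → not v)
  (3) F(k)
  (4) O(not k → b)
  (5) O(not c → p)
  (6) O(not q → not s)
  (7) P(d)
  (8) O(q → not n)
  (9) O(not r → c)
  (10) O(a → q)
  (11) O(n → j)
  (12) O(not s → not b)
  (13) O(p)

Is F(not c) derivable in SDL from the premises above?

Premise 3, F(k), is equivalent to O(not k).
With premise 4, O(not k → b), the K-axiom yields O(b).
The contrapositive of premise 12 (O(not s → not b)) is O(b → s), and O(b) is already established, so O(s).
Premise 6, O(not q → not s), contraposes to O(s → q); with O(s) we get O(q).
With premise 8, O(q → not n), the K-axiom yields O(not n).
Premise 1 is O(not v → n); contrapositively O(not n → v). Since O(not n) holds, K gives O(v).
The contrapositive of premise 2 (O(r → not v)) is O(v → not r), and O(v) is already established, so O(not r).
Applying K to premise 9 (O(not r → c)) and O(not r) yields O(c).
Premises 5, 7, 10, 11, 13 do not contribute to this derivation.
So O(c) holds, i.e. F(not c). The claim follows.

Yes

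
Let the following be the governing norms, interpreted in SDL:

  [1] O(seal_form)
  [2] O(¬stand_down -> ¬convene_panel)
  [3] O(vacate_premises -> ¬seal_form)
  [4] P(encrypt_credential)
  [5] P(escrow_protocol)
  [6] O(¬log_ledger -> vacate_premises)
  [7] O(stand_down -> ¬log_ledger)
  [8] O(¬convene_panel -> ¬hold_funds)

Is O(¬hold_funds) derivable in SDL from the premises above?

From premise 1 we have O(seal_form).
Premise 3, O(vacate_premises -> ¬seal_form), contraposes to O(seal_form -> ¬vacate_premises); with O(seal_form) we get O(¬vacate_premises).
Premise 6 is O(¬log_ledger -> vacate_premises); contrapositively O(¬vacate_premises -> log_ledger). Since O(¬vacate_premises) holds, K gives O(log_ledger).
The contrapositive of premise 7 (O(stand_down -> ¬log_ledger)) is O(log_ledger -> ¬stand_down), and O(log_ledger) is already established, so O(¬stand_down).
With premise 2, O(¬stand_down -> ¬convene_panel), the K-axiom yields O(¬convene_panel).
With premise 8, O(¬convene_panel -> ¬hold_funds), the K-axiom yields O(¬hold_funds).
Premises 4, 5 do not contribute to this derivation.
So O(¬hold_funds) follows.

Yes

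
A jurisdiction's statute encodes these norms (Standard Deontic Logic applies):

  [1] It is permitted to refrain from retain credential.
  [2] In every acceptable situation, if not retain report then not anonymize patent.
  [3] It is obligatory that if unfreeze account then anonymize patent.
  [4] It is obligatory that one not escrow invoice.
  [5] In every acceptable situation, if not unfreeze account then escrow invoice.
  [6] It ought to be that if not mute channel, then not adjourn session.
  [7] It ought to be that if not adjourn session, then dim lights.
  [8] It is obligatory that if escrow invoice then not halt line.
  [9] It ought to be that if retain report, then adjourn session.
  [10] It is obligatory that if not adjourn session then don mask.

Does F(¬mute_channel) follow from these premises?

Yes

Premise 4 states O(¬escrow_invoice) outright.
Premise 5 is O(¬unfreeze_account → escrow_invoice); contrapositively O(¬escrow_invoice → unfreeze_account). Since O(¬escrow_invoice) holds, K gives O(unfreeze_account).
Applying K to premise 3 (O(unfreeze_account → anonymize_patent)) and O(unfreeze_account) yields O(anonymize_patent).
The contrapositive of premise 2 (O(¬retain_report → ¬anonymize_patent)) is O(anonymize_patent → retain_report), and O(anonymize_patent) is already established, so O(retain_report).
Applying K to premise 9 (O(retain_report → adjourn_session)) and O(retain_report) yields O(adjourn_session).
Premise 6, O(¬mute_channel → ¬adjourn_session), contraposes to O(adjourn_session → mute_channel); with O(adjourn_session) we get O(mute_channel).
Premises 1, 7, 8, 10 do not contribute to this derivation.
So O(mute_channel) holds, i.e. F(¬mute_channel). The claim follows.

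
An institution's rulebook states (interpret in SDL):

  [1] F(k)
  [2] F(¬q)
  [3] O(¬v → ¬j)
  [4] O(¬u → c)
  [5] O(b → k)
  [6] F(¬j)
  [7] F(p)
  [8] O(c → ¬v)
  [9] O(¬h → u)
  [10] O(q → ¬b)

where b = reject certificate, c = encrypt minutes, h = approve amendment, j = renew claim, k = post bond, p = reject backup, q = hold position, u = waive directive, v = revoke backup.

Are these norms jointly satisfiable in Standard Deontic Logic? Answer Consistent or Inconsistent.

Consistent

Premise 5 is O(b → k), but O(b) is not derivable from the premises, so it does not yield O(k).
So O(k) is not derivable, and the apparent clash with O(¬k) does not arise.
A world satisfying every obligation exists (e.g. b=false, c=false, h=false, j=true, k=false, p=false, q=true, u=true, v=true); no atom is both obligatory and forbidden, so the set is consistent.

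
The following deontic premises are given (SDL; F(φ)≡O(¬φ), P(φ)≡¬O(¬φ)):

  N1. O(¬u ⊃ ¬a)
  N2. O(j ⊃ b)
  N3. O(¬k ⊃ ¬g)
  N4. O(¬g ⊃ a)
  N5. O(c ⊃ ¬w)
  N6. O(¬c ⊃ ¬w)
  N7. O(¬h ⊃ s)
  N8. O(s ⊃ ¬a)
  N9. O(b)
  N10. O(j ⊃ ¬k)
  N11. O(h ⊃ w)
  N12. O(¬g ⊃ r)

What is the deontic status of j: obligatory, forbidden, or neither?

Forbidden

Premises 5 and 6 are O(c ⊃ ¬w) and O(¬c ⊃ ¬w); every ideal world satisfies c or ¬c, so in either case ¬w holds — hence O(¬w).
Premise 11 is O(h ⊃ w); contrapositively O(¬w ⊃ ¬h). Since O(¬w) holds, K gives O(¬h).
With premise 7, O(¬h ⊃ s), the K-axiom yields O(s).
Premise 8 is O(s ⊃ ¬a); since O(s), deontic closure gives O(¬a).
Premise 4 is O(¬g ⊃ a); contrapositively O(¬a ⊃ g). Since O(¬a) holds, K gives O(g).
Premise 3 is O(¬k ⊃ ¬g); contrapositively O(g ⊃ k). Since O(g) holds, K gives O(k).
The contrapositive of premise 10 (O(j ⊃ ¬k)) is O(k ⊃ ¬j), and O(k) is already established, so O(¬j).
Premises 1, 2, 9, 12 do not contribute to this derivation.
Thus O(¬j), which is F(j): j is forbidden.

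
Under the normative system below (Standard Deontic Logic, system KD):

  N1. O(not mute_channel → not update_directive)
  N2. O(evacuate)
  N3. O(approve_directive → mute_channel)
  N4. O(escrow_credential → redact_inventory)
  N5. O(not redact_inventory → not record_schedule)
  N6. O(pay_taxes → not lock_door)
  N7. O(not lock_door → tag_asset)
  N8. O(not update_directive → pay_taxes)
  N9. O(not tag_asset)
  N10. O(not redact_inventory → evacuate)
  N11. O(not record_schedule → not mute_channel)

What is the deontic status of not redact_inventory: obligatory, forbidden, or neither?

Premise 9 gives O(not tag_asset).
Premise 7 is O(not lock_door → tag_asset); contrapositively O(not tag_asset → lock_door). Since O(not tag_asset) holds, K gives O(lock_door).
Premise 6 is O(pay_taxes → not lock_door); contrapositively O(lock_door → not pay_taxes). Since O(lock_door) holds, K gives O(not pay_taxes).
Premise 8, O(not update_directive → pay_taxes), contraposes to O(not pay_taxes → update_directive); with O(not pay_taxes) we get O(update_directive).
Premise 1, O(not mute_channel → not update_directive), contraposes to O(update_directive → mute_channel); with O(update_directive) we get O(mute_channel).
Premise 11 is O(not record_schedule → not mute_channel); contrapositively O(mute_channel → record_schedule). Since O(mute_channel) holds, K gives O(record_schedule).
Premise 5 is O(not redact_inventory → not record_schedule); contrapositively O(record_schedule → redact_inventory). Since O(record_schedule) holds, K gives O(redact_inventory).
Premises 2, 3, 4, 10 do not contribute to this derivation.
Thus O(redact_inventory), which is F(not redact_inventory): not redact_inventory is forbidden.

Forbidden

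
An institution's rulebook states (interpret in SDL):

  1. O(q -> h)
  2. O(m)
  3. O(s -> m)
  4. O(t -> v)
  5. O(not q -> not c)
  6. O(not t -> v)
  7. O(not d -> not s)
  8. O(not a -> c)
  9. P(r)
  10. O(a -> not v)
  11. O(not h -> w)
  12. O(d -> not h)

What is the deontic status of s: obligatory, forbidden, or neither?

Forbidden

Premises 4 and 6 cover both cases: O(t -> v) and O(not t -> v). Since t ∨ not t is a tautology, O(v) follows.
The contrapositive of premise 10 (O(a -> not v)) is O(v -> not a), and O(v) is already established, so O(not a).
With premise 8, O(not a -> c), the K-axiom yields O(c).
Premise 5 is O(not q -> not c); contrapositively O(c -> q). Since O(c) holds, K gives O(q).
With premise 1, O(q -> h), the K-axiom yields O(h).
Premise 12 is O(d -> not h); contrapositively O(h -> not d). Since O(h) holds, K gives O(not d).
From O(not d) and premise 7, O(not d -> not s), we obtain O(not s).
Premises 2, 3, 9, 11 do not contribute to this derivation.
Thus O(not s), which is F(s): s is forbidden.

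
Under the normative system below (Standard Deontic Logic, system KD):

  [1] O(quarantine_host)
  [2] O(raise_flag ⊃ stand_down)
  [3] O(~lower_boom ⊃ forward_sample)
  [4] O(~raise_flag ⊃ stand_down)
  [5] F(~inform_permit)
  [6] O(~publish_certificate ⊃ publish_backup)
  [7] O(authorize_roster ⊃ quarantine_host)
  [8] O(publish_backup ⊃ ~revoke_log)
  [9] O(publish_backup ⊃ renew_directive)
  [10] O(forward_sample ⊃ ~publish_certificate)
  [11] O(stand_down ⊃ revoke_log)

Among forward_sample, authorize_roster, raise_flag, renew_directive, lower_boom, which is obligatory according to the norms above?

Premises 4 and 2 cover both cases: O(~raise_flag ⊃ stand_down) and O(raise_flag ⊃ stand_down). Since ~raise_flag ∨ raise_flag is a tautology, O(stand_down) follows.
With premise 11, O(stand_down ⊃ revoke_log), the K-axiom yields O(revoke_log).
Premise 8, O(publish_backup ⊃ ~revoke_log), contraposes to O(revoke_log ⊃ ~publish_backup); with O(revoke_log) we get O(~publish_backup).
Premise 6 is O(~publish_certificate ⊃ publish_backup); contrapositively O(~publish_backup ⊃ publish_certificate). Since O(~publish_backup) holds, K gives O(publish_certificate).
Premise 10 is O(forward_sample ⊃ ~publish_certificate); contrapositively O(publish_certificate ⊃ ~forward_sample). Since O(publish_certificate) holds, K gives O(~forward_sample).
Premise 3 is O(~lower_boom ⊃ forward_sample); contrapositively O(~forward_sample ⊃ lower_boom). Since O(~forward_sample) holds, K gives O(lower_boom).
So O(lower_boom) holds — lower_boom is obligatory. None of the other listed options is made obligatory by any chain of premises.

lower_boom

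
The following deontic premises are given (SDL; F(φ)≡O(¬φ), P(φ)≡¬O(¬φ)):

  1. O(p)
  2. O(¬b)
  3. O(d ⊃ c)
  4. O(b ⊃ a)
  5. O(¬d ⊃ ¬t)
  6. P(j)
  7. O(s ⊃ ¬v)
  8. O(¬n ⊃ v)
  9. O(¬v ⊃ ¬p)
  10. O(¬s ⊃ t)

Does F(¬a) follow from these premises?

Premise 4 is O(b ⊃ a), but O(b) is not derivable from the premises, so it does not yield O(a).
No other premise forces O(a). An ideal world satisfying every premise can still have ¬a true, so F(¬a) is not derivable.

No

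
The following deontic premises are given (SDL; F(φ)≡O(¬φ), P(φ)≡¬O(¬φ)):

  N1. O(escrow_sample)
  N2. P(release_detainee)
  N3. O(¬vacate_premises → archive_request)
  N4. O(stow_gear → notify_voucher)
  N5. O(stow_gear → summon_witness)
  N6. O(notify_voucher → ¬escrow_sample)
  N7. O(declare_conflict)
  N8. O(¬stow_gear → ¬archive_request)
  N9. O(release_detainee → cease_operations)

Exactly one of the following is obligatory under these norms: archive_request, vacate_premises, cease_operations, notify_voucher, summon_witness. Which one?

vacate_premises

Premise 1 gives O(escrow_sample).
Premise 6 is O(notify_voucher → ¬escrow_sample); contrapositively O(escrow_sample → ¬notify_voucher). Since O(escrow_sample) holds, K gives O(¬notify_voucher).
The contrapositive of premise 4 (O(stow_gear → notify_voucher)) is O(¬notify_voucher → ¬stow_gear), and O(¬notify_voucher) is already established, so O(¬stow_gear).
Applying K to premise 8 (O(¬stow_gear → ¬archive_request)) and O(¬stow_gear) yields O(¬archive_request).
Premise 3 is O(¬vacate_premises → archive_request); contrapositively O(¬archive_request → vacate_premises). Since O(¬archive_request) holds, K gives O(vacate_premises).
So O(vacate_premises) holds — vacate_premises is obligatory. None of the other listed options is made obligatory by any chain of premises.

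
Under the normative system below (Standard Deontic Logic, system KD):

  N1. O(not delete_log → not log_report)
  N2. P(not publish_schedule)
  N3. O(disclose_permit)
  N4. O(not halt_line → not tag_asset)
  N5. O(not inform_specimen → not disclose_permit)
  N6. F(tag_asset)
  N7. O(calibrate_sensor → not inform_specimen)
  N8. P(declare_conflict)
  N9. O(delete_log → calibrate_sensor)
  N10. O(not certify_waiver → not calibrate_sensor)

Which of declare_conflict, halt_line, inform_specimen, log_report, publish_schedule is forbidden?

log_report

From premise 3 we have O(disclose_permit).
Premise 5 is O(not inform_specimen → not disclose_permit); contrapositively O(disclose_permit → inform_specimen). Since O(disclose_permit) holds, K gives O(inform_specimen).
The contrapositive of premise 7 (O(calibrate_sensor → not inform_specimen)) is O(inform_specimen → not calibrate_sensor), and O(inform_specimen) is already established, so O(not calibrate_sensor).
The contrapositive of premise 9 (O(delete_log → calibrate_sensor)) is O(not calibrate_sensor → not delete_log), and O(not calibrate_sensor) is already established, so O(not delete_log).
From O(not delete_log) and premise 1, O(not delete_log → not log_report), we obtain O(not log_report).
So O(not log_report) holds, i.e. log_report is forbidden. None of the other listed options is forbidden under the premises.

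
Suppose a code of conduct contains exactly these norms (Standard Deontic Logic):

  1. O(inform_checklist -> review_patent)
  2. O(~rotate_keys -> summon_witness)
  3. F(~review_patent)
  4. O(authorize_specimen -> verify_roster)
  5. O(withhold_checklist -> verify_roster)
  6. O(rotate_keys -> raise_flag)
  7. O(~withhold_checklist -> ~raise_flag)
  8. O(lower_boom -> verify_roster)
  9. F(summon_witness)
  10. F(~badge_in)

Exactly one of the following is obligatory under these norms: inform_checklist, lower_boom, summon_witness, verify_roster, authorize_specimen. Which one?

verify_roster

F(summon_witness) at premise 9 means O(~summon_witness).
The contrapositive of premise 2 (O(~rotate_keys -> summon_witness)) is O(~summon_witness -> rotate_keys), and O(~summon_witness) is already established, so O(rotate_keys).
Applying K to premise 6 (O(rotate_keys -> raise_flag)) and O(rotate_keys) yields O(raise_flag).
The contrapositive of premise 7 (O(~withhold_checklist -> ~raise_flag)) is O(raise_flag -> withhold_checklist), and O(raise_flag) is already established, so O(withhold_checklist).
Applying K to premise 5 (O(withhold_checklist -> verify_roster)) and O(withhold_checklist) yields O(verify_roster).
So O(verify_roster) holds — verify_roster is obligatory. None of the other listed options is made obligatory by any chain of premises.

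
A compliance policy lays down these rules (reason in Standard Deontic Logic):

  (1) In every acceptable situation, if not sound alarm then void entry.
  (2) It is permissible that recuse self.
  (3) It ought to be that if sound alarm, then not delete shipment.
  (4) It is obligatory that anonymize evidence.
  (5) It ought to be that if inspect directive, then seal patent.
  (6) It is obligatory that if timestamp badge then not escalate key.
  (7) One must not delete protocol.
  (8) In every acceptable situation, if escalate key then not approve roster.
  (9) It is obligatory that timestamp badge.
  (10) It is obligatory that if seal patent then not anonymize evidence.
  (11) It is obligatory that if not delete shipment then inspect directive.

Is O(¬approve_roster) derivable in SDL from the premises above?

No

Premise 8 is O(escalate_key → ¬approve_roster), but O(escalate_key) is not derivable from the premises, so it does not yield O(¬approve_roster).
No other premise forces O(¬approve_roster). An ideal world satisfying every premise can still have ¬approve_roster false, so O(¬approve_roster) is not derivable.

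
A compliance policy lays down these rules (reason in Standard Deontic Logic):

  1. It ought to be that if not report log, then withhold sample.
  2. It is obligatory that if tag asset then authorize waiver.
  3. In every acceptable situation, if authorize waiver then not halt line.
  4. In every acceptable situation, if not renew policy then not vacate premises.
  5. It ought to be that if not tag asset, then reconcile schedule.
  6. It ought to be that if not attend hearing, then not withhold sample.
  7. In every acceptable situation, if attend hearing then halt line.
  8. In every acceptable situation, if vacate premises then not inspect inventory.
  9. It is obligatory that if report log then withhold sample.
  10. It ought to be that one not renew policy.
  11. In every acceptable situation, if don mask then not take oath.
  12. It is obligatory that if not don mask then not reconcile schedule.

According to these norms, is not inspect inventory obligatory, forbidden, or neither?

Neither

Premise 8 is O(vacate_premises → ¬inspect_inventory), but O(vacate_premises) is not derivable from the premises, so it does not yield O(¬inspect_inventory).
No premise or chain of K-axiom applications forces O(¬inspect_inventory), and none forces O(inspect_inventory). So ¬inspect_inventory is neither obligatory nor forbidden under these norms.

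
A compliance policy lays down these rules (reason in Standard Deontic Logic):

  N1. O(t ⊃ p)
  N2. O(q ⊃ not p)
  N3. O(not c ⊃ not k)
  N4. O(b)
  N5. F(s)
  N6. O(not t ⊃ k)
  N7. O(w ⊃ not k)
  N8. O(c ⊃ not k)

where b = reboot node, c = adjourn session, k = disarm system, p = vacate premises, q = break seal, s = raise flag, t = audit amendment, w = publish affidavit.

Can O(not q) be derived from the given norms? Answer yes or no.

By case analysis on not c: premise 3 gives O(not c ⊃ not k) and premise 8 gives O(c ⊃ not k), so O(not k) either way.
The contrapositive of premise 6 (O(not t ⊃ k)) is O(not k ⊃ t), and O(not k) is already established, so O(t).
Premise 1 is O(t ⊃ p); since O(t), deontic closure gives O(p).
Premise 2, O(q ⊃ not p), contraposes to O(p ⊃ not q); with O(p) we get O(not q).
Premises 4, 5, 7 do not contribute to this derivation.
So O(not q) follows.

Yes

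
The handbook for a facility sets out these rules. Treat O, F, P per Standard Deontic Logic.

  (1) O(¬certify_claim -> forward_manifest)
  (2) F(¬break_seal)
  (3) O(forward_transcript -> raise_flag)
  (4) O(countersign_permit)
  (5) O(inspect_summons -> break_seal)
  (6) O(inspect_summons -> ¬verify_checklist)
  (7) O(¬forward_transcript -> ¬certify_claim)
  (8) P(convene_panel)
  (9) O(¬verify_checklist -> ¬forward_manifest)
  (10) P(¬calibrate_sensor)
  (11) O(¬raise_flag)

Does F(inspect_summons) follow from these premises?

Premise 11 states O(¬raise_flag) outright.
Premise 3, O(forward_transcript -> raise_flag), contraposes to O(¬raise_flag -> ¬forward_transcript); with O(¬raise_flag) we get O(¬forward_transcript).
With premise 7, O(¬forward_transcript -> ¬certify_claim), the K-axiom yields O(¬certify_claim).
Premise 1 is O(¬certify_claim -> forward_manifest); since O(¬certify_claim), deontic closure gives O(forward_manifest).
Premise 9, O(¬verify_checklist -> ¬forward_manifest), contraposes to O(forward_manifest -> verify_checklist); with O(forward_manifest) we get O(verify_checklist).
Premise 6, O(inspect_summons -> ¬verify_checklist), contraposes to O(verify_checklist -> ¬inspect_summons); with O(verify_checklist) we get O(¬inspect_summons).
Premises 2, 4, 5, 8, 10 do not contribute to this derivation.
So O(¬inspect_summons) holds, i.e. F(inspect_summons). The claim follows.

Yes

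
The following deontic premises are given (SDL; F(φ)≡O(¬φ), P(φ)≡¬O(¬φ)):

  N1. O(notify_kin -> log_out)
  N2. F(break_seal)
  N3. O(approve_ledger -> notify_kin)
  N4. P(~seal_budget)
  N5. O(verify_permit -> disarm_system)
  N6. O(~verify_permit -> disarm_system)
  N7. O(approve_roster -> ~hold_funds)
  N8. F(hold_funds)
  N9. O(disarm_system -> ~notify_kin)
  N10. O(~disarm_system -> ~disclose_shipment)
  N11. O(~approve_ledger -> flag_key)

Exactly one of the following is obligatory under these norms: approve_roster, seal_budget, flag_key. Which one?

Premises 6 and 5 are O(~verify_permit -> disarm_system) and O(verify_permit -> disarm_system); every ideal world satisfies ~verify_permit or verify_permit, so in either case disarm_system holds — hence O(disarm_system).
With premise 9, O(disarm_system -> ~notify_kin), the K-axiom yields O(~notify_kin).
Premise 3, O(approve_ledger -> notify_kin), contraposes to O(~notify_kin -> ~approve_ledger); with O(~notify_kin) we get O(~approve_ledger).
Applying K to premise 11 (O(~approve_ledger -> flag_key)) and O(~approve_ledger) yields O(flag_key).
So O(flag_key) holds — flag_key is obligatory. None of the other listed options is made obligatory by any chain of premises.

flag_key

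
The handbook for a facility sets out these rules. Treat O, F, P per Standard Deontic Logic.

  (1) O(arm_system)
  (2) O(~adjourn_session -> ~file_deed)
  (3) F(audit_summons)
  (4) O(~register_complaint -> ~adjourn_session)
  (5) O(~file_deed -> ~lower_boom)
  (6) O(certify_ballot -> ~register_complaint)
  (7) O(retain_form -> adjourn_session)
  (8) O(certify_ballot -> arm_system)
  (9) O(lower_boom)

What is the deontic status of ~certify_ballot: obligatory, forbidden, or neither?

From premise 9 we have O(lower_boom).
Premise 5, O(~file_deed -> ~lower_boom), contraposes to O(lower_boom -> file_deed); with O(lower_boom) we get O(file_deed).
Premise 2 is O(~adjourn_session -> ~file_deed); contrapositively O(file_deed -> adjourn_session). Since O(file_deed) holds, K gives O(adjourn_session).
Premise 4 is O(~register_complaint -> ~adjourn_session); contrapositively O(adjourn_session -> register_complaint). Since O(adjourn_session) holds, K gives O(register_complaint).
The contrapositive of premise 6 (O(certify_ballot -> ~register_complaint)) is O(register_complaint -> ~certify_ballot), and O(register_complaint) is already established, so O(~certify_ballot).
Premises 1, 3, 7, 8 do not contribute to this derivation.
Hence ~certify_ballot is obligatory.

Obligatory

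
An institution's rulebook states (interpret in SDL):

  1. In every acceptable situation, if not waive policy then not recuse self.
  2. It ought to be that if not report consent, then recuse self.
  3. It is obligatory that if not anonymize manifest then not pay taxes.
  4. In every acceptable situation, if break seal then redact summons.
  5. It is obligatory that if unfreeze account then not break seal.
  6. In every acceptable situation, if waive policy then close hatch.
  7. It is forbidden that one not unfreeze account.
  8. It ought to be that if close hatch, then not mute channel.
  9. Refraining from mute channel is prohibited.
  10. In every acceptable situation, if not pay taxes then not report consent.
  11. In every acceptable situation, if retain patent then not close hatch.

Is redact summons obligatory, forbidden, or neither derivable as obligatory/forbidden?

Premise 4 is O(break_seal → redact_summons), but O(break_seal) is not derivable from the premises, so it does not yield O(redact_summons).
No premise or chain of K-axiom applications forces O(redact_summons), and none forces O(¬redact_summons). So redact_summons is neither obligatory nor forbidden under these norms.

Neither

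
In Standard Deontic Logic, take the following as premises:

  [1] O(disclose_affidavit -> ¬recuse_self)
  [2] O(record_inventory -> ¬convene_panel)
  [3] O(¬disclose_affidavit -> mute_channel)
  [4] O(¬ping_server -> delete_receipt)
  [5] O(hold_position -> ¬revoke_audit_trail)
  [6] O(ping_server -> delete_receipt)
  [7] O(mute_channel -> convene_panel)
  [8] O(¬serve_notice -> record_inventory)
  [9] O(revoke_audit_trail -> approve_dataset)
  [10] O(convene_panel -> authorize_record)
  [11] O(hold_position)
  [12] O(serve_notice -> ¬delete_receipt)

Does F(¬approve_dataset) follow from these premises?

No

Premise 9 is O(revoke_audit_trail -> approve_dataset), but O(revoke_audit_trail) is not derivable from the premises, so it does not yield O(approve_dataset).
No other premise forces O(approve_dataset). An ideal world satisfying every premise can still have ¬approve_dataset true, so F(¬approve_dataset) is not derivable.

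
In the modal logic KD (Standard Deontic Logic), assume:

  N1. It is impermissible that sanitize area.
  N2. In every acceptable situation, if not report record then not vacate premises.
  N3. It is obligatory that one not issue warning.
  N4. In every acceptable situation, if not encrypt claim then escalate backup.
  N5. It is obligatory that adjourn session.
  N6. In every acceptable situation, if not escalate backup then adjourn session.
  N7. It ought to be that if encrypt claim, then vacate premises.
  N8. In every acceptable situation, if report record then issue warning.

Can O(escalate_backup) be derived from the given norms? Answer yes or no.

Yes

Premise 3 states O(¬issue_warning) outright.
The contrapositive of premise 8 (O(report_record → issue_warning)) is O(¬issue_warning → ¬report_record), and O(¬issue_warning) is already established, so O(¬report_record).
From O(¬report_record) and premise 2, O(¬report_record → ¬vacate_premises), we obtain O(¬vacate_premises).
Premise 7 is O(encrypt_claim → vacate_premises); contrapositively O(¬vacate_premises → ¬encrypt_claim). Since O(¬vacate_premises) holds, K gives O(¬encrypt_claim).
Applying K to premise 4 (O(¬encrypt_claim → escalate_backup)) and O(¬encrypt_claim) yields O(escalate_backup).
Premises 1, 5, 6 do not contribute to this derivation.
So O(escalate_backup) follows.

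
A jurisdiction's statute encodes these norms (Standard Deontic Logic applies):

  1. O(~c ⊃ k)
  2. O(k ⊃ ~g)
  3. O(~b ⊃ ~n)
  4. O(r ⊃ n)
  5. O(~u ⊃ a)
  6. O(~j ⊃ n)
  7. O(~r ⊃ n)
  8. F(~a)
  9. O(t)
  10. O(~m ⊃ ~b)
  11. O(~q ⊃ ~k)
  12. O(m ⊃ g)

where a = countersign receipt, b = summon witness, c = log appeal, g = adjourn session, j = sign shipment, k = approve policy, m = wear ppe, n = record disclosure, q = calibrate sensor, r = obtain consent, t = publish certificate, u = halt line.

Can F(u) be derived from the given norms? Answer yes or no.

No

Premise 5 is O(~u ⊃ a); even if O(a) held, inferring O(~u) would be affirming the consequent — invalid.
No other premise forces O(~u). An ideal world satisfying every premise can still have u true, so F(u) is not derivable.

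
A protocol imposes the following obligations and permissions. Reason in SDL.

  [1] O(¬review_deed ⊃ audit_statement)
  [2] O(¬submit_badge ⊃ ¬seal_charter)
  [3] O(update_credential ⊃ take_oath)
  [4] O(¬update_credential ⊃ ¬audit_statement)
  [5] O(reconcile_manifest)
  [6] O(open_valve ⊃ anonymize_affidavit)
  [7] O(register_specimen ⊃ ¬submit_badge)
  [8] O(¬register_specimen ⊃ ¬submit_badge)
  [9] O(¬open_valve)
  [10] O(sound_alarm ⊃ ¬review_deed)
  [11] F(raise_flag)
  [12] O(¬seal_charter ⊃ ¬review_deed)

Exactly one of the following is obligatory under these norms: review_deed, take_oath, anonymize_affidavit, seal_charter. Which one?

Premises 8 and 7 cover both cases: O(¬register_specimen ⊃ ¬submit_badge) and O(register_specimen ⊃ ¬submit_badge). Since ¬register_specimen ∨ register_specimen is a tautology, O(¬submit_badge) follows.
Applying K to premise 2 (O(¬submit_badge ⊃ ¬seal_charter)) and O(¬submit_badge) yields O(¬seal_charter).
Premise 12 is O(¬seal_charter ⊃ ¬review_deed); since O(¬seal_charter), deontic closure gives O(¬review_deed).
From O(¬review_deed) and premise 1, O(¬review_deed ⊃ audit_statement), we obtain O(audit_statement).
Premise 4 is O(¬update_credential ⊃ ¬audit_statement); contrapositively O(audit_statement ⊃ update_credential). Since O(audit_statement) holds, K gives O(update_credential).
Premise 3 is O(update_credential ⊃ take_oath); since O(update_credential), deontic closure gives O(take_oath).
So O(take_oath) holds — take_oath is obligatory. None of the other listed options is made obligatory by any chain of premises.

take_oath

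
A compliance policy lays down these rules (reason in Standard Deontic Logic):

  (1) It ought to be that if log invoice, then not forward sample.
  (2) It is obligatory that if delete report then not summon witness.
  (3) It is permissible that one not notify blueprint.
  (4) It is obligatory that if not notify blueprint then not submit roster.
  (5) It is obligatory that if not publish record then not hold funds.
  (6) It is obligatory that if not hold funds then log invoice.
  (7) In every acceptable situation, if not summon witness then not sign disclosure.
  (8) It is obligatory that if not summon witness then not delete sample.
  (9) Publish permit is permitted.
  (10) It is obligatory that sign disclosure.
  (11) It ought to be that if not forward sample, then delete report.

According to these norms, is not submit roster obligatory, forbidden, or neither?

Neither

Premise 4 is O(¬notify_blueprint → ¬submit_roster), but O(¬notify_blueprint) is not derivable from the premises (the permission P(¬notify_blueprint) asserts only ¬O(notify_blueprint), not O(¬notify_blueprint)), so it does not yield O(¬submit_roster).
No premise or chain of K-axiom applications forces O(¬submit_roster), and none forces O(submit_roster). So ¬submit_roster is neither obligatory nor forbidden under these norms.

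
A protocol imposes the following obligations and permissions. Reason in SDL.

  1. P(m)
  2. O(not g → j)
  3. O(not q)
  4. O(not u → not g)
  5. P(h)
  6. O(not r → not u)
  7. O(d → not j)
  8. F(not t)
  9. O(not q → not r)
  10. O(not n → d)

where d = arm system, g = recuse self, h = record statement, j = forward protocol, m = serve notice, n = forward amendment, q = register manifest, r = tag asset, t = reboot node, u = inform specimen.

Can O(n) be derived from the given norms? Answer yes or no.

Yes

Premise 3 states O(not q) outright.
With premise 9, O(not q → not r), the K-axiom yields O(not r).
From O(not r) and premise 6, O(not r → not u), we obtain O(not u).
Premise 4 is O(not u → not g); since O(not u), deontic closure gives O(not g).
With premise 2, O(not g → j), the K-axiom yields O(j).
Premise 7, O(d → not j), contraposes to O(j → not d); with O(j) we get O(not d).
The contrapositive of premise 10 (O(not n → d)) is O(not d → n), and O(not d) is already established, so O(n).
Premises 1, 5, 8 do not contribute to this derivation.
So O(n) follows.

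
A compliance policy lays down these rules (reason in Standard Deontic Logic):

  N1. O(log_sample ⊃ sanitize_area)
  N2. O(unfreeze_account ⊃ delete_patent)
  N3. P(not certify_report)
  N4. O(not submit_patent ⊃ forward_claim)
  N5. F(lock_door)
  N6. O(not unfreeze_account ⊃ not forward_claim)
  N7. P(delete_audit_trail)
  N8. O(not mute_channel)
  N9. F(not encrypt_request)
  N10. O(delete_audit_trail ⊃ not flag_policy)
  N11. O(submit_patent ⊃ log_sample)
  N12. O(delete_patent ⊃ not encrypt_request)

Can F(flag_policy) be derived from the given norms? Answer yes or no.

No

Premise 10 is O(delete_audit_trail ⊃ not flag_policy), but O(delete_audit_trail) is not derivable from the premises (the permission P(delete_audit_trail) asserts only not O(not delete_audit_trail), not O(delete_audit_trail)), so it does not yield O(not flag_policy).
No other premise forces O(not flag_policy). An ideal world satisfying every premise can still have flag_policy true, so F(flag_policy) is not derivable.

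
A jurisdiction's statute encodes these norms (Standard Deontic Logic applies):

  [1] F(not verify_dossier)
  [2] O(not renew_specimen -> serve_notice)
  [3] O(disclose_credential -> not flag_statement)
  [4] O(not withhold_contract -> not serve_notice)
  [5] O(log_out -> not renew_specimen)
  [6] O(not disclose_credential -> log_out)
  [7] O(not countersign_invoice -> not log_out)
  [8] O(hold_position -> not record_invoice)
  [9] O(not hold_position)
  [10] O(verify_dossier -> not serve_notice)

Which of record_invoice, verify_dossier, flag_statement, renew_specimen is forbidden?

flag_statement

Premise 1 is F(not verify_dossier), i.e. O(verify_dossier).
Applying K to premise 10 (O(verify_dossier -> not serve_notice)) and O(verify_dossier) yields O(not serve_notice).
The contrapositive of premise 2 (O(not renew_specimen -> serve_notice)) is O(not serve_notice -> renew_specimen), and O(not serve_notice) is already established, so O(renew_specimen).
The contrapositive of premise 5 (O(log_out -> not renew_specimen)) is O(renew_specimen -> not log_out), and O(renew_specimen) is already established, so O(not log_out).
Premise 6 is O(not disclose_credential -> log_out); contrapositively O(not log_out -> disclose_credential). Since O(not log_out) holds, K gives O(disclose_credential).
Applying K to premise 3 (O(disclose_credential -> not flag_statement)) and O(disclose_credential) yields O(not flag_statement).
So O(not flag_statement) holds, i.e. flag_statement is forbidden. None of the other listed options is forbidden under the premises.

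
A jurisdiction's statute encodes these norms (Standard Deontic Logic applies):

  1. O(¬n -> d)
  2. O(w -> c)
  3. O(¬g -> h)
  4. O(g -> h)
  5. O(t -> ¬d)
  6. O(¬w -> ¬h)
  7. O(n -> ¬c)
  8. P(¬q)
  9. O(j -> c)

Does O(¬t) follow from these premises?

Yes

Premises 4 and 3 are O(g -> h) and O(¬g -> h); every ideal world satisfies g or ¬g, so in either case h holds — hence O(h).
Premise 6 is O(¬w -> ¬h); contrapositively O(h -> w). Since O(h) holds, K gives O(w).
Applying K to premise 2 (O(w -> c)) and O(w) yields O(c).
Premise 7 is O(n -> ¬c); contrapositively O(c -> ¬n). Since O(c) holds, K gives O(¬n).
Applying K to premise 1 (O(¬n -> d)) and O(¬n) yields O(d).
Premise 5 is O(t -> ¬d); contrapositively O(d -> ¬t). Since O(d) holds, K gives O(¬t).
Premises 8, 9 do not contribute to this derivation.
So O(¬t) follows.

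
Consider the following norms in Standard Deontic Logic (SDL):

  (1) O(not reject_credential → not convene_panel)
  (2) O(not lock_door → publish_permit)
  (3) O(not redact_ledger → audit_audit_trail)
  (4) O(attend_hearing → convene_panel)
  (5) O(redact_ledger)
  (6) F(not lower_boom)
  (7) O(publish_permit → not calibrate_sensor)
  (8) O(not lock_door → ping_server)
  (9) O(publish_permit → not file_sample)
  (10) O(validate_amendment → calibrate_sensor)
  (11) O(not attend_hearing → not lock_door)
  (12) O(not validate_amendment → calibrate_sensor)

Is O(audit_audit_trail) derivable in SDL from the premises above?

No

Premise 3 is O(not redact_ledger → audit_audit_trail), but O(not redact_ledger) is not derivable from the premises, so it does not yield O(audit_audit_trail).
No other premise forces O(audit_audit_trail). An ideal world satisfying every premise can still have audit_audit_trail false, so O(audit_audit_trail) is not derivable.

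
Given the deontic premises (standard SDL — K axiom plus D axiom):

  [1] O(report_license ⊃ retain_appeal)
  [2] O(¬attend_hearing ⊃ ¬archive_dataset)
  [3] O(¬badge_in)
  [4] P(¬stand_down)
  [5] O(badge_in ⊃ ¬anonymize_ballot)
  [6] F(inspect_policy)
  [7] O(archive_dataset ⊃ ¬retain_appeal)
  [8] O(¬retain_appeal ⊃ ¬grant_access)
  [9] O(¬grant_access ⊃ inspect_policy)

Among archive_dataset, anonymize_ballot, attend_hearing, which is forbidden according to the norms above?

archive_dataset

F(inspect_policy) at premise 6 means O(¬inspect_policy).
The contrapositive of premise 9 (O(¬grant_access ⊃ inspect_policy)) is O(¬inspect_policy ⊃ grant_access), and O(¬inspect_policy) is already established, so O(grant_access).
Premise 8 is O(¬retain_appeal ⊃ ¬grant_access); contrapositively O(grant_access ⊃ retain_appeal). Since O(grant_access) holds, K gives O(retain_appeal).
Premise 7, O(archive_dataset ⊃ ¬retain_appeal), contraposes to O(retain_appeal ⊃ ¬archive_dataset); with O(retain_appeal) we get O(¬archive_dataset).
So O(¬archive_dataset) holds, i.e. archive_dataset is forbidden. None of the other listed options is forbidden under the premises.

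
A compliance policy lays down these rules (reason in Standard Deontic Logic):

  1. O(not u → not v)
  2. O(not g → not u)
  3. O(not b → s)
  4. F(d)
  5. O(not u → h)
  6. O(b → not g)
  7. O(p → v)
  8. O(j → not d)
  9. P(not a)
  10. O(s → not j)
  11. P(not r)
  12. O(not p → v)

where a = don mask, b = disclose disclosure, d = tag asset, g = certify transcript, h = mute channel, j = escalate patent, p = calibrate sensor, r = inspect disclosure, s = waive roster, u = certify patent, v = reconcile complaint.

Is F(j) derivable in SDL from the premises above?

Yes

Premises 12 and 7 cover both cases: O(not p → v) and O(p → v). Since not p ∨ p is a tautology, O(v) follows.
Premise 1, O(not u → not v), contraposes to O(v → u); with O(v) we get O(u).
The contrapositive of premise 2 (O(not g → not u)) is O(u → g), and O(u) is already established, so O(g).
The contrapositive of premise 6 (O(b → not g)) is O(g → not b), and O(g) is already established, so O(not b).
Premise 3 is O(not b → s); since O(not b), deontic closure gives O(s).
From O(s) and premise 10, O(s → not j), we obtain O(not j).
Premises 4, 5, 8, 9, 11 do not contribute to this derivation.
So O(not j) holds, i.e. F(j). The claim follows.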